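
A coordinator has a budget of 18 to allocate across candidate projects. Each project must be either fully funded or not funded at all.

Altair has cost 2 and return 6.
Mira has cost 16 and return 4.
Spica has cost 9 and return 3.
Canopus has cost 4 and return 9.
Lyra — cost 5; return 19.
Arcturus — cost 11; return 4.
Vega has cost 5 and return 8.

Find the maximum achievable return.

Allowing fractional choices, the relaxed optimum would be about 42.7, but projects are indivisible.
Altair + Canopus + Lyra: cost 2 + 4 + 5 = 11 ≤ 18, return 6 + 9 + 19 = 34.
Altair + Canopus + Lyra + Vega: cost 2 + 4 + 5 + 5 = 16 ≤ 18, return 6 + 9 + 19 + 8 = 42.
Canopus + Lyra + Vega: cost 4 + 5 + 5 = 14 ≤ 18, return 9 + 19 + 8 = 36.
Best is Altair, Canopus, Lyra, and Vega with total return 42.

42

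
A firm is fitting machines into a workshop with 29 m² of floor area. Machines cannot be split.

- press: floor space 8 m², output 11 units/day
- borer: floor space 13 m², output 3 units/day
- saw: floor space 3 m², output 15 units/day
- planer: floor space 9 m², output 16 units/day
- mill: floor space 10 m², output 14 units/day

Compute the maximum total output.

press + saw + planer: floor space 8 + 3 + 9 = 20 ≤ 29, output 11 + 15 + 16 = 42.
saw + planer + mill: floor space 3 + 9 + 10 = 22 ≤ 29, output 15 + 16 + 14 = 45.
Best is saw, planer, and mill with total output 45.

45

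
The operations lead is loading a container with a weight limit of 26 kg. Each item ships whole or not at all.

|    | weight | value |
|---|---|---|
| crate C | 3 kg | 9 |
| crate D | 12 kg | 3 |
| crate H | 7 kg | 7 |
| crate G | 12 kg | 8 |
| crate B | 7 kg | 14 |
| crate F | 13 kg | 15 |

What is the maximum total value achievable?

This is a 0-1 knapsack instance.
Take crate C, crate B, and crate F: weight 3 + 7 + 13 = 23 ≤ 26, value 9 + 14 + 15 = 38.
No other feasible combination does better.

38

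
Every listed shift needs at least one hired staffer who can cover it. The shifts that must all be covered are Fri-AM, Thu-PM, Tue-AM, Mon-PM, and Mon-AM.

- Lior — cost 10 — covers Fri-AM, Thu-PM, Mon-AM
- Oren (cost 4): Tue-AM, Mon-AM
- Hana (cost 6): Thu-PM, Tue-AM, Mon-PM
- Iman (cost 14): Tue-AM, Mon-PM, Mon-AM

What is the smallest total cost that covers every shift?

16

The greedy cost-per-new-shift heuristic would pick Oren, Hana, and Lior for 20, but a cheaper cover exists.
Choose Lior and Hana: together they cover Fri-AM, Thu-PM, Tue-AM, Mon-PM, Mon-AM — every shift.
Total cost: 10 + 6 = 16.
No cover costs less than 16.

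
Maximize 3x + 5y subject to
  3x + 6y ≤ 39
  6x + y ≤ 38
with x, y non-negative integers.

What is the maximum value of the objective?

The continuous relaxation peaks at (5.73, 3.64) with value 35.36; rounding to a feasible lattice point costs some objective.
(x,y)=(5,4): 3·5+6·4=39≤39, 6·5+1·4=34≤38, objective 35.
(x,y)=(4,4): 3·4+6·4=36≤39, 6·4+1·4=28≤38, objective 32.
(x,y)=(5,3): 3·5+6·3=33≤39, 6·5+1·3=33≤38, objective 30.
No feasible integer point exceeds 35.

35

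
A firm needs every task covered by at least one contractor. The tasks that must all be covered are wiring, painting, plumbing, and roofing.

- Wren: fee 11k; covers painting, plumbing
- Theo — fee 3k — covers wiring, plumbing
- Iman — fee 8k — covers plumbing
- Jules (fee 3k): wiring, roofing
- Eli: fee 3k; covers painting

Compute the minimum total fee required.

Choose Theo, Jules, and Eli: together they cover wiring, painting, plumbing, roofing — every task.
Total fee: 3 + 3 + 3 = 9.
No cover costs less than 9.

9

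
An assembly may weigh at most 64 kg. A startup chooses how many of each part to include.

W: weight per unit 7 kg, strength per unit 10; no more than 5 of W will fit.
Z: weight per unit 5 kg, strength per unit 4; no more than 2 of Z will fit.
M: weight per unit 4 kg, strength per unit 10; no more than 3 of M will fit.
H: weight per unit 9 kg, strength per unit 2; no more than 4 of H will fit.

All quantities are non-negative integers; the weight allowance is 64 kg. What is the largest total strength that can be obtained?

88

This is a bounded integer knapsack.
Take 5×W, 2×Z, and 3×M: weight 57 ≤ 64, strength 5·10 + 2·4 + 3·10 = 88.
M has the best ratio (10/4) and is taken to its limit of 3; remaining capacity is filled optimally with the others.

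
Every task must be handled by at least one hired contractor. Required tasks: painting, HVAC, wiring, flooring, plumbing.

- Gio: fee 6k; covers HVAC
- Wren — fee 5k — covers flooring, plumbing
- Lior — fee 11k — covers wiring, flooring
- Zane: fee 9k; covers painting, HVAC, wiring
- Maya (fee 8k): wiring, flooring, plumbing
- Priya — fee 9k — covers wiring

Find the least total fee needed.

Choose Wren and Zane: together they cover painting, HVAC, wiring, flooring, plumbing — every task.
Total fee: 5 + 9 = 14.
No cover costs less than 14.

14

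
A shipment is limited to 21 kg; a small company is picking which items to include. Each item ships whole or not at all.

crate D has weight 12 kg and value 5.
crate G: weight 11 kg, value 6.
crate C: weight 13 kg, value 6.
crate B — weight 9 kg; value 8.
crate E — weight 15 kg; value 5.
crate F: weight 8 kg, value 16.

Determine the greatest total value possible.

Allowing fractional choices, the relaxed optimum would be about 26.2, but items are indivisible.
crate G + crate F: weight 11 + 8 = 19 ≤ 21, value 6 + 16 = 22.
crate B + crate F: weight 9 + 8 = 17 ≤ 21, value 8 + 16 = 24.
Best is crate B and crate F with total value 24.

24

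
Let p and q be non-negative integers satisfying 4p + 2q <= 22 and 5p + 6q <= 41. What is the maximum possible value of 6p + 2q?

(p,q)=(5,1): 4·5+2·1=22≤22, 5·5+6·1=31≤41, objective 32.
(p,q)=(5,0): 4·5+2·0=20≤22, 5·5+6·0=25≤41, objective 30.
(p,q)=(4,2): 4·4+2·2=20≤22, 5·4+6·2=32≤41, objective 28.
(p,q)=(4,1): 4·4+2·1=18≤22, 5·4+6·1=26≤41, objective 26.
The best lattice point is (5,1), giving 32.

32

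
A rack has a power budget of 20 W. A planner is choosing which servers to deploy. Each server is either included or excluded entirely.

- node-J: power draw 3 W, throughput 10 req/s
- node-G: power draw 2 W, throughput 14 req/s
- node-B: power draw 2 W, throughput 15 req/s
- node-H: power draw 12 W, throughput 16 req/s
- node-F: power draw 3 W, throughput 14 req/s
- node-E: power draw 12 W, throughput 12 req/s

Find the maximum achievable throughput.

This is a 0-1 knapsack instance.
Allowing fractional choices, the relaxed optimum would be about 66.3, but servers are indivisible.
node-G + node-B + node-H + node-F: power draw 2 + 2 + 12 + 3 = 19 ≤ 20, throughput 14 + 15 + 16 + 14 = 59.
node-G + node-B + node-F + node-E: power draw 2 + 2 + 3 + 12 = 19 ≤ 20, throughput 14 + 15 + 14 + 12 = 55.
node-J + node-G + node-B + node-H: power draw 3 + 2 + 2 + 12 = 19 ≤ 20, throughput 10 + 14 + 15 + 16 = 55.
Best is node-G, node-B, node-H, and node-F with total throughput 59.

59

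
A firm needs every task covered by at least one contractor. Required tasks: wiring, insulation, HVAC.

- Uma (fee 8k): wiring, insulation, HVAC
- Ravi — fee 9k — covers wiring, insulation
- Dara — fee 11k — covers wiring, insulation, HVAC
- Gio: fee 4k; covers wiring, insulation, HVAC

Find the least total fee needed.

Gio alone covers wiring, insulation, HVAC — every task.
Total fee: 4.
No cover costs less than 4.

4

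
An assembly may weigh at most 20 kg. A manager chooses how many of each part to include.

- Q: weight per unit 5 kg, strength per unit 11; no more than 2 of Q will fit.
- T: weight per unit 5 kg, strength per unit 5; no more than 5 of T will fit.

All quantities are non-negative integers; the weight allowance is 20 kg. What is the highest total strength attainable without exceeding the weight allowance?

Q has the best ratio (11/5); taking only Q gives at most 2×11 = 22 (stopped by the supply cap of 2).
Mixing does better — 2×Q and 2×T: weight 20 ≤ 20, strength 2·11 + 2·5 = 32.

32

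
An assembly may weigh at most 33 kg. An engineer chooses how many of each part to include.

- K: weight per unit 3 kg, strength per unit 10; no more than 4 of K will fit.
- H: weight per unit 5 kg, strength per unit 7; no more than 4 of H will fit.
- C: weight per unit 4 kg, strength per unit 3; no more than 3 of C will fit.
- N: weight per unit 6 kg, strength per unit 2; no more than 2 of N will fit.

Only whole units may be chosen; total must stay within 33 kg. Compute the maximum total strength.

68

4×K and 4×H: weight 32 ≤ 33, strength 4·10 + 4·7 = 68.
4×K, 3×H, and 1×C: weight 31 ≤ 33, strength 4·10 + 3·7 + 1·3 = 64.
Best is 68.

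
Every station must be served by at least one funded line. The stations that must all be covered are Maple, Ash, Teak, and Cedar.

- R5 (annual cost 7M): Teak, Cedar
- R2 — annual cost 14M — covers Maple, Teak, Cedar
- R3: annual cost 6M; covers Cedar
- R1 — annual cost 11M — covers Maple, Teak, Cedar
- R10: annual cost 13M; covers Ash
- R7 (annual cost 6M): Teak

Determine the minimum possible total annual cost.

This is an integer covering problem.
Choose R1 and R10: together they cover Maple, Ash, Teak, Cedar — every station.
Total annual cost: 11 + 13 = 24.

24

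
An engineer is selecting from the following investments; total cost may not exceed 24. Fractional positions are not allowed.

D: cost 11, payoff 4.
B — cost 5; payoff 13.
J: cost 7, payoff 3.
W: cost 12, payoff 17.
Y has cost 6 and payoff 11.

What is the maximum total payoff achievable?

Allowing fractional choices, the relaxed optimum would be about 41.4, but investments are indivisible.
B + W + Y: cost 5 + 12 + 6 = 23 ≤ 24, payoff 13 + 17 + 11 = 41.
B + J + W: cost 5 + 7 + 12 = 24 ≤ 24, payoff 13 + 3 + 17 = 33.
Best is B, W, and Y with total payoff 41.

41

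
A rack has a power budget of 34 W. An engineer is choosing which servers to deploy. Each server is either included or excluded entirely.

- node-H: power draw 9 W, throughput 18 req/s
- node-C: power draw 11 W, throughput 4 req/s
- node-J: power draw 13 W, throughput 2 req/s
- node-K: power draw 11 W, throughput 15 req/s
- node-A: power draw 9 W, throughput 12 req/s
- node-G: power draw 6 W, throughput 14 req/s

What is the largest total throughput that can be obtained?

47

Take node-H, node-K, and node-G: power draw 9 + 11 + 6 = 26 ≤ 34, throughput 18 + 15 + 14 = 47.
No other feasible combination does better.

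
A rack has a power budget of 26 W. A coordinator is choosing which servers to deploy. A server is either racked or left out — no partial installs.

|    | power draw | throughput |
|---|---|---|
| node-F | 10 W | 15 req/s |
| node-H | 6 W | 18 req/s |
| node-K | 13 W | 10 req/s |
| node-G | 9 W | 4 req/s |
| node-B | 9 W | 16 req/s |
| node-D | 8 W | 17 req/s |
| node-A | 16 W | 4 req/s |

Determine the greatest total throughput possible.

51

This is an integer program with binary decision variables.
Allowing fractional choices, the relaxed optimum would be about 55.5, but servers are indivisible.
node-F + node-H + node-D: power draw 10 + 6 + 8 = 24 ≤ 26, throughput 15 + 18 + 17 = 50.
node-F + node-H + node-B: power draw 10 + 6 + 9 = 25 ≤ 26, throughput 15 + 18 + 16 = 49.
node-H + node-B + node-D: power draw 6 + 9 + 8 = 23 ≤ 26, throughput 18 + 16 + 17 = 51.
Best is node-H, node-B, and node-D with total throughput 51.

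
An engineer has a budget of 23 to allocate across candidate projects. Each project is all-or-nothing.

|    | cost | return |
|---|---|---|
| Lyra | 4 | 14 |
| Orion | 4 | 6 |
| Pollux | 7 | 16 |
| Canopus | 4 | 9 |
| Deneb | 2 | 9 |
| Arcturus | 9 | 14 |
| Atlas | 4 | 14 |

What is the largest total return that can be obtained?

Lyra + Orion + Pollux + Deneb + Atlas: cost 4 + 4 + 7 + 2 + 4 = 21 ≤ 23, return 14 + 6 + 16 + 9 + 14 = 59.
Lyra + Pollux + Canopus + Deneb + Atlas: cost 4 + 7 + 4 + 2 + 4 = 21 ≤ 23, return 14 + 16 + 9 + 9 + 14 = 62.
Lyra + Canopus + Deneb + Arcturus + Atlas: cost 4 + 4 + 2 + 9 + 4 = 23 ≤ 23, return 14 + 9 + 9 + 14 + 14 = 60.
Best is Lyra, Pollux, Canopus, Deneb, and Atlas with total return 62.

62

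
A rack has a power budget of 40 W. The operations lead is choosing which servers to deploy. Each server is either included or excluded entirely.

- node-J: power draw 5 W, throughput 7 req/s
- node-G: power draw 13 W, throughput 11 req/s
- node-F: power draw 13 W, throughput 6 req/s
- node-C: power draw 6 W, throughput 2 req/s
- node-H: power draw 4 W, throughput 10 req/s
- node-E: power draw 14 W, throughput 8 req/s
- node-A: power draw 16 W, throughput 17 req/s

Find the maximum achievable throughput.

Take node-J, node-G, node-H, and node-A: power draw 5 + 13 + 4 + 16 = 38 ≤ 40, throughput 7 + 11 + 10 + 17 = 45.
No other feasible combination does better.

45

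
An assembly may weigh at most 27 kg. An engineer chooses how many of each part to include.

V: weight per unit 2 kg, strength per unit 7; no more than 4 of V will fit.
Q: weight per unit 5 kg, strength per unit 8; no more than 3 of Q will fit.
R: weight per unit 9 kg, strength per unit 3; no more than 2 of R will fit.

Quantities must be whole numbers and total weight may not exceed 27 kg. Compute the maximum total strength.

52

4×V, 2×Q, and 1×R: weight 27 ≤ 27, strength 4·7 + 2·8 + 1·3 = 47.
4×V and 3×Q: weight 23 ≤ 27, strength 4·7 + 3·8 = 52.
Best is 52.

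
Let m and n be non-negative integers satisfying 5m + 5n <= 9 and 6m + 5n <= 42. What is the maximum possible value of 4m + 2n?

Relaxing integrality, the LP optimum is 7.20 at (m,n) = (1.8, 0), which is not an integer point.
(m,n)=(1,0): 5·1+5·0=5≤9, 6·1+5·0=6≤42, objective 4.
(m,n)=(0,1): 5·0+5·1=5≤9, 6·0+5·1=5≤42, objective 2.
(m,n)=(0,0): 5·0+5·0=0≤9, 6·0+5·0=0≤42, objective 0.
No feasible integer point exceeds 4.

4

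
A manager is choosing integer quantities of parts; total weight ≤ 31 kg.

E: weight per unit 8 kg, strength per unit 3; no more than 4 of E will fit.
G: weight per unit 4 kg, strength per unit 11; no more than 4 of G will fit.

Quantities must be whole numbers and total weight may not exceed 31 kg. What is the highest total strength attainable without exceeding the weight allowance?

47

This is a bounded integer knapsack.
G has the best ratio (11/4); taking only G gives at most 4×11 = 44 (stopped by the supply cap of 4).
Mixing does better — 1×E and 4×G: weight 24 ≤ 31, strength 1·3 + 4·11 = 47.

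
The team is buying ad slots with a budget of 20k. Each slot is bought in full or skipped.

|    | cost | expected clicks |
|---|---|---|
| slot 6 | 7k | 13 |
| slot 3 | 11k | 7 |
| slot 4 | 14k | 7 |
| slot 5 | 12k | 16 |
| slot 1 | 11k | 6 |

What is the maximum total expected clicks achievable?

Allowing fractional choices, the relaxed optimum would be about 29.6, but ad slots are indivisible.
slot 6 + slot 5: cost 7 + 12 = 19 ≤ 20, expected clicks 13 + 16 = 29.
slot 6 + slot 1: cost 7 + 11 = 18 ≤ 20, expected clicks 13 + 6 = 19.
slot 6 + slot 3: cost 7 + 11 = 18 ≤ 20, expected clicks 13 + 7 = 20.
Best is slot 6 and slot 5 with total expected clicks 29.

29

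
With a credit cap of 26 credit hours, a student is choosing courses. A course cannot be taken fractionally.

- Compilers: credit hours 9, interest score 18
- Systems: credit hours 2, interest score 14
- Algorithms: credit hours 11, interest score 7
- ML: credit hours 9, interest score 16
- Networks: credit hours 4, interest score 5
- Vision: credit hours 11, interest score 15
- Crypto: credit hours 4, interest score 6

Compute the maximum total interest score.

Allowing fractional choices, the relaxed optimum would be about 56.7, but courses are indivisible.
Compilers + Systems + ML + Networks: credit hours 9 + 2 + 9 + 4 = 24 ≤ 26, interest score 18 + 14 + 16 + 5 = 53.
Compilers + Systems + ML + Crypto: credit hours 9 + 2 + 9 + 4 = 24 ≤ 26, interest score 18 + 14 + 16 + 6 = 54.
Best is Compilers, Systems, ML, and Crypto with total interest score 54.

54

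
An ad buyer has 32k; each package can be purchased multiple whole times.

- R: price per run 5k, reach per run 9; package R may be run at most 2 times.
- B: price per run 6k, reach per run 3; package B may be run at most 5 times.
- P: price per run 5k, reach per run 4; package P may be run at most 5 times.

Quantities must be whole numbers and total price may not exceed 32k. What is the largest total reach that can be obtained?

2×R and 4×P: price 30 ≤ 32, reach 2·9 + 4·4 = 34.
2×R, 1×B, and 3×P: price 31 ≤ 32, reach 2·9 + 1·3 + 3·4 = 33.
Best is 34.

34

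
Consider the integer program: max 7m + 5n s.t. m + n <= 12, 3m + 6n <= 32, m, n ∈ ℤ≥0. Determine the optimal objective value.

70

Relaxing integrality, the LP optimum is 74.67 at (m,n) = (10.7, 0), which is not an integer point.
(m,n)=(10,0): 1·10+1·0=10≤12, 3·10+6·0=30≤32, objective 70.
(m,n)=(9,0): 1·9+1·0=9≤12, 3·9+6·0=27≤32, objective 63.
Maximum is 70 at (m,n)=(10,0).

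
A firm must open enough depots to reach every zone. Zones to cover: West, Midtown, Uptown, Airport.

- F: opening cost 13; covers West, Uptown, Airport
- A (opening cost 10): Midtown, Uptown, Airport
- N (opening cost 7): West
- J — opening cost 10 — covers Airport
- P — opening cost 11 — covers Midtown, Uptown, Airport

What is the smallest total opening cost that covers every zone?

17

This is an integer covering problem.
Choose A and N: together they cover West, Midtown, Uptown, Airport — every zone.
Total opening cost: 10 + 7 = 17.
No cover costs less than 17.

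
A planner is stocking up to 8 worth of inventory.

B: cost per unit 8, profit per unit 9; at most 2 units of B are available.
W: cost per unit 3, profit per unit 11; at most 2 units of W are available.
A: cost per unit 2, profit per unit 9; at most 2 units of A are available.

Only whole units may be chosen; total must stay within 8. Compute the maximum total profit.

A has the best ratio (9/2); taking only A gives at most 2×9 = 18 (stopped by the supply cap of 2).
Mixing does better — 2×W and 1×A: cost 8 ≤ 8, profit 2·11 + 1·9 = 31.

31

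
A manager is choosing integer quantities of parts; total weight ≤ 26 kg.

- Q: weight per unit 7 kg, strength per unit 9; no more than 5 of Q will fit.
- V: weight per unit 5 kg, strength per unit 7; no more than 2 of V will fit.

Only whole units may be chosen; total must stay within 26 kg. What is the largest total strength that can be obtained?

34

This is a bounded integer knapsack.
3×Q and 1×V: weight 26 ≤ 26, strength 3·9 + 1·7 = 34.
2×Q and 2×V: weight 24 ≤ 26, strength 2·9 + 2·7 = 32.
Best is 34.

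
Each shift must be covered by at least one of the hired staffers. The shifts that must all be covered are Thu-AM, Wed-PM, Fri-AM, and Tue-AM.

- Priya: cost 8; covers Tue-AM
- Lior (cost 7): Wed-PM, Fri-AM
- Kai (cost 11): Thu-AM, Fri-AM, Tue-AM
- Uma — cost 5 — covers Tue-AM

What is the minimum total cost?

18

The greedy cost-per-new-shift heuristic would pick Lior, Uma, and Kai for 23, but a cheaper cover exists.
Choose Lior and Kai: together they cover Thu-AM, Wed-PM, Fri-AM, Tue-AM — every shift.
Total cost: 7 + 11 = 18.
No cover costs less than 18.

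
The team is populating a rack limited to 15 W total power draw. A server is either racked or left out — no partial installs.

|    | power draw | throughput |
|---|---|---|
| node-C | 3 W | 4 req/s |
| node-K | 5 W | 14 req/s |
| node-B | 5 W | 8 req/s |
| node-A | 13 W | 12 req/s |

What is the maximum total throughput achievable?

26

Treat it as a binary knapsack problem.
Take node-C, node-K, and node-B: power draw 3 + 5 + 5 = 13 ≤ 15, throughput 4 + 14 + 8 = 26.
No other feasible combination does better.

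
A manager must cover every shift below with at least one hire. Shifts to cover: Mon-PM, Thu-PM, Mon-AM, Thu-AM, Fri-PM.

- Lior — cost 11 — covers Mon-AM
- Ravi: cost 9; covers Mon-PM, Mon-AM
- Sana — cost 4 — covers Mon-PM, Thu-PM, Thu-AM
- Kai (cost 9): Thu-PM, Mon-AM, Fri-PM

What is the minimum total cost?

This is an integer covering problem.
Choose Sana and Kai: together they cover Mon-PM, Thu-PM, Mon-AM, Thu-AM, Fri-PM — every shift.
Total cost: 4 + 9 = 13.
No cover costs less than 13.

13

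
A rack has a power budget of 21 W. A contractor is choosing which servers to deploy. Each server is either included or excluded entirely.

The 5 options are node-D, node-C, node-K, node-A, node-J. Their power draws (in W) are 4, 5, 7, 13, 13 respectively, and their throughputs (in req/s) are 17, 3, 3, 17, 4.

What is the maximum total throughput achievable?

Allowing fractional choices, the relaxed optimum would be about 36.4, but servers are indivisible.
node-D + node-A: power draw 4 + 13 = 17 ≤ 21, throughput 17 + 17 = 34.
node-D + node-C + node-K: power draw 4 + 5 + 7 = 16 ≤ 21, throughput 17 + 3 + 3 = 23.
Best is node-D and node-A with total throughput 34.

34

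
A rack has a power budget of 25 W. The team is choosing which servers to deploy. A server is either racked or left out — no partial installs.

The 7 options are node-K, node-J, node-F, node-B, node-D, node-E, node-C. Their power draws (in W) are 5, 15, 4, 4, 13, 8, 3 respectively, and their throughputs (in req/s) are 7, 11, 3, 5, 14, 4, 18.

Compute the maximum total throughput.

44

node-F + node-B + node-D + node-C: power draw 4 + 4 + 13 + 3 = 24 ≤ 25, throughput 3 + 5 + 14 + 18 = 40.
node-K + node-F + node-D + node-C: power draw 5 + 4 + 13 + 3 = 25 ≤ 25, throughput 7 + 3 + 14 + 18 = 42.
node-K + node-B + node-D + node-C: power draw 5 + 4 + 13 + 3 = 25 ≤ 25, throughput 7 + 5 + 14 + 18 = 44.
Best is node-K, node-B, node-D, and node-C with total throughput 44.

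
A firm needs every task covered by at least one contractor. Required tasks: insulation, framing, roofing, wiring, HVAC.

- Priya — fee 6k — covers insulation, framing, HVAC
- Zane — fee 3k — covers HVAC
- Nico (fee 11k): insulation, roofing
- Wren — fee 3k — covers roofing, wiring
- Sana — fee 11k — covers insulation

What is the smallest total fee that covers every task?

9

Choose Priya and Wren: together they cover insulation, framing, roofing, wiring, HVAC — every task.
Total fee: 6 + 3 = 9.
No cover costs less than 9.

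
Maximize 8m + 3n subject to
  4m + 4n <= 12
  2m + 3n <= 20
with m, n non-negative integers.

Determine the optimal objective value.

(m,n)=(3,0): 4·3+4·0=12≤12, 2·3+3·0=6≤20, objective 24.
(m,n)=(2,1): 4·2+4·1=12≤12, 2·2+3·1=7≤20, objective 19.
(m,n)=(2,0): 4·2+4·0=8≤12, 2·2+3·0=4≤20, objective 16.
No feasible integer point exceeds 24.

24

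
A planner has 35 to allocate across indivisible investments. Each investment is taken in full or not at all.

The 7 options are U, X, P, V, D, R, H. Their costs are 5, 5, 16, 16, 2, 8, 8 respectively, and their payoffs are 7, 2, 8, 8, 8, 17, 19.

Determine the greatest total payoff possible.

This is an integer program with binary decision variables.
Take U, X, D, R, and H: cost 5 + 5 + 2 + 8 + 8 = 28 ≤ 35, payoff 7 + 2 + 8 + 17 + 19 = 53.
No other feasible combination does better.

53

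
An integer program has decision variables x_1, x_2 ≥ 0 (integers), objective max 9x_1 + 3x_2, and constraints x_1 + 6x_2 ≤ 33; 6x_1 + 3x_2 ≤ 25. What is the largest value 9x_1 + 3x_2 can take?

The continuous relaxation peaks at (4.17, 0) with value 37.50; rounding to a feasible lattice point costs some objective.
(x_1,x_2)=(4,0): 1·4+6·0=4≤33, 6·4+3·0=24≤25, objective 36.
(x_1,x_2)=(3,1): 1·3+6·1=9≤33, 6·3+3·1=21≤25, objective 30.
(x_1,x_2)=(3,0): 1·3+6·0=3≤33, 6·3+3·0=18≤25, objective 27.
The best lattice point is (4,0), giving 36.

36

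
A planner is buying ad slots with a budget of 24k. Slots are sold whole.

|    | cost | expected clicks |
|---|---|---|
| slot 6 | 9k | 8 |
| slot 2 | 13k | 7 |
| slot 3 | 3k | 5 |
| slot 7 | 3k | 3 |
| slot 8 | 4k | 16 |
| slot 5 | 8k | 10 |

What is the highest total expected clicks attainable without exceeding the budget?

Take slot 6, slot 3, slot 8, and slot 5: cost 9 + 3 + 4 + 8 = 24 ≤ 24, expected clicks 8 + 5 + 16 + 10 = 39.
No other feasible combination does better.

39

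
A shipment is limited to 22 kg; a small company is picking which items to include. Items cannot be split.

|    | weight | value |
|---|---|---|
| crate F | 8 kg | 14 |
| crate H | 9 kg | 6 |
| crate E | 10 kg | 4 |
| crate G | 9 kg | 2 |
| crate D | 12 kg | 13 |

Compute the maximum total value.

27

This is an integer program with binary decision variables.
Take crate F and crate D: weight 8 + 12 = 20 ≤ 22, value 14 + 13 = 27.
No other feasible combination does better.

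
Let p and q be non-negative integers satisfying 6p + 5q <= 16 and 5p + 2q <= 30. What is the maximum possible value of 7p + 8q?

24

The continuous relaxation peaks at (0, 3.2) with value 25.60; rounding to a feasible lattice point costs some objective.
(p,q)=(0,3): 6·0+5·3=15≤16, 5·0+2·3=6≤30, objective 24.
(p,q)=(1,2): 6·1+5·2=16≤16, 5·1+2·2=9≤30, objective 23.
(p,q)=(0,2): 6·0+5·2=10≤16, 5·0+2·2=4≤30, objective 16.
Maximum is 24 at (p,q)=(0,3).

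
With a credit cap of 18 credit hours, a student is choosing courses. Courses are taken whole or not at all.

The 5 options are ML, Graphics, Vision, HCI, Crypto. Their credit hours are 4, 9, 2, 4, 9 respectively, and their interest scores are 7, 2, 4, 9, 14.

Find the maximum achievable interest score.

Treat it as a binary knapsack problem.
Allowing fractional choices, the relaxed optimum would be about 32.4, but courses are indivisible.
Vision + HCI + Crypto: credit hours 2 + 4 + 9 = 15 ≤ 18, interest score 4 + 9 + 14 = 27.
ML + HCI + Crypto: credit hours 4 + 4 + 9 = 17 ≤ 18, interest score 7 + 9 + 14 = 30.
Best is ML, HCI, and Crypto with total interest score 30.

30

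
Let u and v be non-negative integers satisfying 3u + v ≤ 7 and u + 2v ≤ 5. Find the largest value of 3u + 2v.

(u,v)=(2,1) is feasible, giving 8.
(u,v)=(1,2) is feasible, giving 7.
(u,v)=(2,0) is feasible, giving 6.
No feasible integer point exceeds 8.

8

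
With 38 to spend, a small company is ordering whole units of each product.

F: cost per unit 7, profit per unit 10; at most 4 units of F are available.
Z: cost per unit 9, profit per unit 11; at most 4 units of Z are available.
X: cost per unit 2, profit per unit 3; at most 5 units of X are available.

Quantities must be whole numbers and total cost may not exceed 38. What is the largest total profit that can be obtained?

55

4×F and 5×X: cost 38 ≤ 38, profit 4·10 + 5·3 = 55.
3×F, 1×Z, and 4×X: cost 38 ≤ 38, profit 3·10 + 1·11 + 4·3 = 53.
Best is 55.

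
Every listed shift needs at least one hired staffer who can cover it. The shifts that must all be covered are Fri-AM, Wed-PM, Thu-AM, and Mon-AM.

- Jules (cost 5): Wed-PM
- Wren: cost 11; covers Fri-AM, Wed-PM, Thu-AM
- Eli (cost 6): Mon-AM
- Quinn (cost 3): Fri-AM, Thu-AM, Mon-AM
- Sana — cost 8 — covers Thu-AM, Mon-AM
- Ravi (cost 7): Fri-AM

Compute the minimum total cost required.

Choose Jules and Quinn: together they cover Fri-AM, Wed-PM, Thu-AM, Mon-AM — every shift.
Total cost: 5 + 3 = 8.
No cover costs less than 8.

8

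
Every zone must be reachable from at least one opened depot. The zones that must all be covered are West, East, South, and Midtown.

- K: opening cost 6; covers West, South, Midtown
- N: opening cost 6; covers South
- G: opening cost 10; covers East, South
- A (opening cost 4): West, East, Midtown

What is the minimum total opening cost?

Choose K and A: together they cover West, East, South, Midtown — every zone.
Total opening cost: 6 + 4 = 10.

10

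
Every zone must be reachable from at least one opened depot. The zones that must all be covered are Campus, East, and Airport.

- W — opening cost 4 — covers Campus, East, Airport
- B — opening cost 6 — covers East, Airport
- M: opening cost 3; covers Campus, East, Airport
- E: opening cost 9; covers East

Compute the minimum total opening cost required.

3

M alone covers Campus, East, Airport — every zone.
Total opening cost: 3.
No cover costs less than 3.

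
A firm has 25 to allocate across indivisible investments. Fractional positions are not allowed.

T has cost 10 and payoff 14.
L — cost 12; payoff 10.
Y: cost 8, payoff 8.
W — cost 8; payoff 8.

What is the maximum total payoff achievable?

T + Y: cost 10 + 8 = 18 ≤ 25, payoff 14 + 8 = 22.
T + L: cost 10 + 12 = 22 ≤ 25, payoff 14 + 10 = 24.
T + W: cost 10 + 8 = 18 ≤ 25, payoff 14 + 8 = 22.
Best is T and L with total payoff 24.

24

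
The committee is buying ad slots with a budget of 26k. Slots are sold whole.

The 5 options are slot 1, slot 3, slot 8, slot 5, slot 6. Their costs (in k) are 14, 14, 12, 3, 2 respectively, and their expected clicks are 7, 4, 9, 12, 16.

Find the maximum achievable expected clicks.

Take slot 8, slot 5, and slot 6: cost 12 + 3 + 2 = 17 ≤ 26, expected clicks 9 + 12 + 16 = 37.
No other feasible combination does better.

37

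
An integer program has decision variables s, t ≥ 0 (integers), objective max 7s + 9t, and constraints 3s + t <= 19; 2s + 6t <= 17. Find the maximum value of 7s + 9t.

44

The continuous relaxation peaks at (6.06, 0.812) with value 49.75; rounding to a feasible lattice point costs some objective.
(s,t)=(5,1) is feasible, giving 44.
(s,t)=(6,0) is feasible, giving 42.
No feasible integer point exceeds 44.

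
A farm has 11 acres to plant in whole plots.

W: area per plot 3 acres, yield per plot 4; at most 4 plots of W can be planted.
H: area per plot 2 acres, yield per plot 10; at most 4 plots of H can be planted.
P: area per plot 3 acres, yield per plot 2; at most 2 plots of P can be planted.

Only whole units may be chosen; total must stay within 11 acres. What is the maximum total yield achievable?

H has the best ratio (10/2); taking only H gives at most 4×10 = 40 (stopped by the supply cap of 4).
Mixing does better — 1×W and 4×H: area 11 ≤ 11, yield 1·4 + 4·10 = 44.

44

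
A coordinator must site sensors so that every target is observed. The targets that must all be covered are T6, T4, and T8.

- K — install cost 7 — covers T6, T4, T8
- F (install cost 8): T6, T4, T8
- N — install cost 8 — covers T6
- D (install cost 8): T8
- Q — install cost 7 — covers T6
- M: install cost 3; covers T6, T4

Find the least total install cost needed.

This is an integer covering problem.
The greedy cost-per-new-target heuristic would pick M and K for 10, but a cheaper cover exists.
K alone covers T6, T4, T8 — every target.
Total install cost: 7.
No cover costs less than 7.

7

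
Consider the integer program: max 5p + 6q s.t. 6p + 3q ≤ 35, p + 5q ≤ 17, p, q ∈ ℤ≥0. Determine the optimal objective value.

32

The continuous relaxation peaks at (4.59, 2.48) with value 37.85; rounding to a feasible lattice point costs some objective.
(p,q)=(4,2): 6·4+3·2=30≤35, 1·4+5·2=14≤17, objective 32.
(p,q)=(5,1): 6·5+3·1=33≤35, 1·5+5·1=10≤17, objective 31.
(p,q)=(3,2): 6·3+3·2=24≤35, 1·3+5·2=13≤17, objective 27.
(p,q)=(4,1): 6·4+3·1=27≤35, 1·4+5·1=9≤17, objective 26.
No feasible integer point exceeds 32.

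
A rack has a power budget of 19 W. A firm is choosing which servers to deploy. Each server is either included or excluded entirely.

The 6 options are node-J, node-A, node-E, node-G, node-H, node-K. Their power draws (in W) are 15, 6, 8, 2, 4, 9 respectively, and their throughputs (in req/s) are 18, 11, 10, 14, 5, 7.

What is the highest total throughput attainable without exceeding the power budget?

35

node-J + node-G: power draw 15 + 2 = 17 ≤ 19, throughput 18 + 14 = 32.
node-A + node-E + node-G: power draw 6 + 8 + 2 = 16 ≤ 19, throughput 11 + 10 + 14 = 35.
Best is node-A, node-E, and node-G with total throughput 35.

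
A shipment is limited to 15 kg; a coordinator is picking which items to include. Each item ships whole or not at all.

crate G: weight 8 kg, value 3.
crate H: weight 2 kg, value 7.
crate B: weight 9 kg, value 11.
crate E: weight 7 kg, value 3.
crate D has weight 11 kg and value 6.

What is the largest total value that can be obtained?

Allowing fractional choices, the relaxed optimum would be about 20.2, but items are indivisible.
crate H + crate D: weight 2 + 11 = 13 ≤ 15, value 7 + 6 = 13.
crate H + crate B: weight 2 + 9 = 11 ≤ 15, value 7 + 11 = 18.
crate B: weight 9 ≤ 15, value 11.
Best is crate H and crate B with total value 18.

18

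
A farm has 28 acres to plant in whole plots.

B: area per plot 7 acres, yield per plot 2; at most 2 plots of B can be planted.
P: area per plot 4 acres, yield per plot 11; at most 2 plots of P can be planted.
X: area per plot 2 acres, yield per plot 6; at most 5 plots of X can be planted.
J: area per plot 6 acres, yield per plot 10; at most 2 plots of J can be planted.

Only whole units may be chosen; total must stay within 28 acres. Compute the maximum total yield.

Take 2×P, 4×X, and 2×J: area 28 ≤ 28, yield 2·11 + 4·6 + 2·10 = 66.
No other integer combination yields more.

66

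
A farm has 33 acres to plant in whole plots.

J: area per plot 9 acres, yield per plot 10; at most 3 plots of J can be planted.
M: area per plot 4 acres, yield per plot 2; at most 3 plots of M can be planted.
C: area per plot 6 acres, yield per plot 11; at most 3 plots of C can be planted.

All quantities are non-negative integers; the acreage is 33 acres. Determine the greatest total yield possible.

Take 1×J, 1×M, and 3×C: area 31 ≤ 33, yield 1·10 + 1·2 + 3·11 = 45.
C has the best ratio (11/6) and is taken to its limit of 3; remaining capacity is filled optimally with the others.

45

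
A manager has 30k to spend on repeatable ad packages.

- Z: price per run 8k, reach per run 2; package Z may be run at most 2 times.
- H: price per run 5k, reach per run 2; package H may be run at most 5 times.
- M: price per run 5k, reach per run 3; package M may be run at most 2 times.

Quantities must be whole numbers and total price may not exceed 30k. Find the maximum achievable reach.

5×H and 1×M: price 30 ≤ 30, reach 5·2 + 1·3 = 13.
4×H and 2×M: price 30 ≤ 30, reach 4·2 + 2·3 = 14.
Best is 14.

14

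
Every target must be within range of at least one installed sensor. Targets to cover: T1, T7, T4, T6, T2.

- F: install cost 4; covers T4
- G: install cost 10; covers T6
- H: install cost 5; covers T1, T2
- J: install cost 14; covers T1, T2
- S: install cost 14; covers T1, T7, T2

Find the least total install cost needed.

28

The greedy cost-per-new-target heuristic would pick H, F, G, and S for 33, but a cheaper cover exists.
Choose F, G, and S: together they cover T1, T7, T4, T6, T2 — every target.
Total install cost: 4 + 10 + 14 = 28.
No cover costs less than 28.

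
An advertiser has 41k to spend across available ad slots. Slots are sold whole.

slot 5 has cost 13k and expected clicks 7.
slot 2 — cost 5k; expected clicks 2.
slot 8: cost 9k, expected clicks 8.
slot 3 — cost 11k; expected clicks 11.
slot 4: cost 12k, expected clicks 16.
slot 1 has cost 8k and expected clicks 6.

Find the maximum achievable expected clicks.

slot 8 + slot 3 + slot 4 + slot 1: cost 9 + 11 + 12 + 8 = 40 ≤ 41, expected clicks 8 + 11 + 16 + 6 = 41.
slot 2 + slot 8 + slot 3 + slot 4: cost 5 + 9 + 11 + 12 = 37 ≤ 41, expected clicks 2 + 8 + 11 + 16 = 37.
Best is slot 8, slot 3, slot 4, and slot 1 with total expected clicks 41.

41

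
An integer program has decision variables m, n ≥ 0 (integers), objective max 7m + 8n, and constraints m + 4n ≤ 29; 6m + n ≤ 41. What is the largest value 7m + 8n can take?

83

The continuous relaxation peaks at (5.87, 5.78) with value 87.35; rounding to a feasible lattice point costs some objective.
(m,n)=(5,6): 1·5+4·6=29≤29, 6·5+1·6=36≤41, objective 83.
(m,n)=(6,5): 1·6+4·5=26≤29, 6·6+1·5=41≤41, objective 82.
Maximum is 83 at (m,n)=(5,6).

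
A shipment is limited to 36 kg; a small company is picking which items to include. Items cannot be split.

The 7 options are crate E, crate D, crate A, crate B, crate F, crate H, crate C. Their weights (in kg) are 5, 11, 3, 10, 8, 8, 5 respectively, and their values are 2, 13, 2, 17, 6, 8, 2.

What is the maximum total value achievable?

Take crate D, crate A, crate B, and crate H: weight 11 + 3 + 10 + 8 = 32 ≤ 36, value 13 + 2 + 17 + 8 = 40.
No feasible combination exceeds this.

40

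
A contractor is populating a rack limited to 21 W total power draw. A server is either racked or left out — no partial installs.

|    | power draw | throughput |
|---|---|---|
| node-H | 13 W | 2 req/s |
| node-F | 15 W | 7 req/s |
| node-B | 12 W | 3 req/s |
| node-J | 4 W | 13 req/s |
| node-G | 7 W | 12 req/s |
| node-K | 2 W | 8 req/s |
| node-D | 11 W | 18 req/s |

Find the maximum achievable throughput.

39

node-J + node-K + node-D: power draw 4 + 2 + 11 = 17 ≤ 21, throughput 13 + 8 + 18 = 39.
node-G + node-K + node-D: power draw 7 + 2 + 11 = 20 ≤ 21, throughput 12 + 8 + 18 = 38.
Best is node-J, node-K, and node-D with total throughput 39.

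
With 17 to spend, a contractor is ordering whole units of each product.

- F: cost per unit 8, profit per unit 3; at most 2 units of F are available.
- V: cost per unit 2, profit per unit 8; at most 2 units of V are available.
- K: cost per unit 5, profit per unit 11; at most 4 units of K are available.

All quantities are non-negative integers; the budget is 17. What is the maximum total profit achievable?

41

Take 1×V and 3×K: cost 17 ≤ 17, profit 1·8 + 3·11 = 41.
No other integer combination yields more.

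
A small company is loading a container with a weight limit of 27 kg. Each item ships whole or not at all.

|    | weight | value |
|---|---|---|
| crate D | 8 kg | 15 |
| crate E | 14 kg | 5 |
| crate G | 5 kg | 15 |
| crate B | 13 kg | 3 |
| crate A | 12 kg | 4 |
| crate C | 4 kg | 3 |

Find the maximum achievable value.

Allowing fractional choices, the relaxed optimum would be about 36.6, but items are indivisible.
crate D + crate G + crate C: weight 8 + 5 + 4 = 17 ≤ 27, value 15 + 15 + 3 = 33.
crate D + crate G + crate A: weight 8 + 5 + 12 = 25 ≤ 27, value 15 + 15 + 4 = 34.
crate D + crate E + crate G: weight 8 + 14 + 5 = 27 ≤ 27, value 15 + 5 + 15 = 35.
Best is crate D, crate E, and crate G with total value 35.

35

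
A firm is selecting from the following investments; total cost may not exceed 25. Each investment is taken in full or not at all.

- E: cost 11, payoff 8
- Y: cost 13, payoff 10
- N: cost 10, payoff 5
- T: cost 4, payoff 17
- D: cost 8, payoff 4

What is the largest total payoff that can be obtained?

Take Y, T, and D: cost 13 + 4 + 8 = 25 ≤ 25, payoff 10 + 17 + 4 = 31.
No other feasible combination does better.

31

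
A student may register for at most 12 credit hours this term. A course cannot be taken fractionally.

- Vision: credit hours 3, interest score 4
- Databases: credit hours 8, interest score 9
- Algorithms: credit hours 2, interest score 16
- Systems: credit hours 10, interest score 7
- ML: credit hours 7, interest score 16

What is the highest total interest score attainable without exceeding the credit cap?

36

Algorithms + ML: credit hours 2 + 7 = 9 ≤ 12, interest score 16 + 16 = 32.
Databases + Algorithms: credit hours 8 + 2 = 10 ≤ 12, interest score 9 + 16 = 25.
Vision + Algorithms + ML: credit hours 3 + 2 + 7 = 12 ≤ 12, interest score 4 + 16 + 16 = 36.
Best is Vision, Algorithms, and ML with total interest score 36.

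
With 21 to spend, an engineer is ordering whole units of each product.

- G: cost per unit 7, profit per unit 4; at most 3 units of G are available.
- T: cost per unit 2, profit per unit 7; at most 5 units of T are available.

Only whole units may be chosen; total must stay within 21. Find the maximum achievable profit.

39

This is a bounded integer knapsack.
Take 1×G and 5×T: cost 17 ≤ 21, profit 1·4 + 5·7 = 39.
T has the best ratio (7/2) and is taken to its limit of 5; remaining capacity is filled optimally with the others.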